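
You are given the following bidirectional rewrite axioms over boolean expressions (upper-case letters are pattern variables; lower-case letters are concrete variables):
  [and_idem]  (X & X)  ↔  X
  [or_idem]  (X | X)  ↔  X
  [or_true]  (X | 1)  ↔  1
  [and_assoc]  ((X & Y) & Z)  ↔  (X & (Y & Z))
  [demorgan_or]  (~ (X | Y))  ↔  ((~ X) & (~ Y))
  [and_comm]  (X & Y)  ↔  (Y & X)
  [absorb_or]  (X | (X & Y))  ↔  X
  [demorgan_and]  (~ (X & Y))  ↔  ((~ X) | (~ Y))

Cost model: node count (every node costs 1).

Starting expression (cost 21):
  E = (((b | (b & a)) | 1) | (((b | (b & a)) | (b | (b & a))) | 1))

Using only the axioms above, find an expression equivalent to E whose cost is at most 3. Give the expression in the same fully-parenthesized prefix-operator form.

1. [or_idem →] ((b | (b & a)) | (b | (b & a)))  →  (b | (b & a));  E = (((b | (b & a)) | 1) | ((b | (b & a)) | 1))
2. [or_idem →] (((b | (b & a)) | 1) | ((b | (b & a)) | 1))  →  ((b | (b & a)) | 1)
3. [absorb_or →] (b | (b & a))  →  b;  cost 3 ≤ 3, done

(b | 1)   [cost 3]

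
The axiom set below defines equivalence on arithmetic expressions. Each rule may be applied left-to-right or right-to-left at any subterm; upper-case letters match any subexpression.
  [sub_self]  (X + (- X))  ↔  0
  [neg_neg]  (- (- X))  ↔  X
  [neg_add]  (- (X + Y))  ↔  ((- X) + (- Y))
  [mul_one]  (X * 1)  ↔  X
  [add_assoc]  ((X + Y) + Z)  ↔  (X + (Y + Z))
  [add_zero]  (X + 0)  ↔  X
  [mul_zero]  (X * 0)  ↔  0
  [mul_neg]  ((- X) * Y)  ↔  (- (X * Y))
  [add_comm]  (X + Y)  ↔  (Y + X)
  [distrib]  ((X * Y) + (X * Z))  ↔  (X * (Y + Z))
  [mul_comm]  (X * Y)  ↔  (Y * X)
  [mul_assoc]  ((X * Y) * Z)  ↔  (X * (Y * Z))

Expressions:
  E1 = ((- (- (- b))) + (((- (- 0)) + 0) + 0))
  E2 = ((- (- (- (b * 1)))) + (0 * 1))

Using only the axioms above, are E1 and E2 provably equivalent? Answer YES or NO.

1. [add_zero →] ((- (- 0)) + 0)  →  (- (- 0));  E1 = ((- (- (- b))) + ((- (- 0)) + 0))
2. [neg_neg →] (- (- 0))  →  0;  E1 = ((- (- (- b))) + (0 + 0))
3. [add_zero →] (0 + 0)  →  0;  E1 = ((- (- (- b))) + 0)
4. [add_zero →] ((- (- (- b))) + 0)  →  (- (- (- b)))
5. [neg_neg →] (- (- b))  →  b;  E1 = (- b)
6. [add_zero ←] (- b)  →  ((- b) + 0)
7. [mul_one ←] 0  →  (0 * 1);  E1 = ((- b) + (0 * 1))
8. [mul_one ←] b  →  (b * 1);  E1 = ((- (b * 1)) + (0 * 1))
9. [neg_neg ←] (- (b * 1))  →  (- (- (- (b * 1))));  this is E2

YES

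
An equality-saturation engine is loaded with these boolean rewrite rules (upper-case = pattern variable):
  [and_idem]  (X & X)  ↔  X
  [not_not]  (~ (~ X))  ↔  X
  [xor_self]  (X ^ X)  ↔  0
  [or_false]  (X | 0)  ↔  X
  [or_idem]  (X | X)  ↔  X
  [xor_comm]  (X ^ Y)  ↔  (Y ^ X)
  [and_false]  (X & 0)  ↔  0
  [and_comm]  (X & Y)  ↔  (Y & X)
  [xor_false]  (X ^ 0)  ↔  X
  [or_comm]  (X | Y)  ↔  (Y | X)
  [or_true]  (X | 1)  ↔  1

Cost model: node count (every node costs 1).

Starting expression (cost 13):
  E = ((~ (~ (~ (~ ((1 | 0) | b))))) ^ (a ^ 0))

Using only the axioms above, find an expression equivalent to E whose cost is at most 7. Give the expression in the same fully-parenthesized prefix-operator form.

step 1: or_false (→) rewrites (1 | 0) into 1, now ((~ (~ (~ (~ (1 | b))))) ^ (a ^ 0))
step 2: not_not (→) rewrites (~ (~ (~ (1 | b)))) into (~ (1 | b)), now ((~ (~ (1 | b))) ^ (a ^ 0))
step 3: not_not (→) rewrites (~ (~ (1 | b))) into (1 | b), reaching cost 7 (bound 7)

((1 | b) ^ (a ^ 0))   [cost 7]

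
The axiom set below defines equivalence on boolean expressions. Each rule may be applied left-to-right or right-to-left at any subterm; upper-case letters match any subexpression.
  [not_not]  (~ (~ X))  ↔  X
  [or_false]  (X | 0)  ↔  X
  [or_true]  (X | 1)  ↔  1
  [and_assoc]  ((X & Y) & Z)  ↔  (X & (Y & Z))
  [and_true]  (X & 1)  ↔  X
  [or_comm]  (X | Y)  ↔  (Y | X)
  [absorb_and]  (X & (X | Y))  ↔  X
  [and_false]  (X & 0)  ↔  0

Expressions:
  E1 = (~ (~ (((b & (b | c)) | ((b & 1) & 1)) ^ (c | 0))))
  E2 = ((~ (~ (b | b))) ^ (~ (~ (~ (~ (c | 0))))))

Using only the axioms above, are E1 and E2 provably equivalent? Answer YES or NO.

YES

1. [not_not →] (~ (~ (((b & (b | c)) | ((b & 1) & 1)) ^ (c | 0))))  →  (((b & (b | c)) | ((b & 1) & 1)) ^ (c | 0))
2. [and_true →] (b & 1)  →  b;  E1 = (((b & (b | c)) | (b & 1)) ^ (c | 0))
3. [absorb_and →] (b & (b | c))  →  b;  E1 = ((b | (b & 1)) ^ (c | 0))
4. [and_true →] (b & 1)  →  b;  E1 = ((b | b) ^ (c | 0))
5. [not_not ←] (b | b)  →  (~ (~ (b | b)));  E1 = ((~ (~ (b | b))) ^ (c | 0))
6. [not_not ←] (c | 0)  →  (~ (~ (c | 0)));  E1 = ((~ (~ (b | b))) ^ (~ (~ (c | 0))))
7. [not_not ←] (~ (~ (c | 0)))  →  (~ (~ (~ (~ (c | 0)))));  this is E2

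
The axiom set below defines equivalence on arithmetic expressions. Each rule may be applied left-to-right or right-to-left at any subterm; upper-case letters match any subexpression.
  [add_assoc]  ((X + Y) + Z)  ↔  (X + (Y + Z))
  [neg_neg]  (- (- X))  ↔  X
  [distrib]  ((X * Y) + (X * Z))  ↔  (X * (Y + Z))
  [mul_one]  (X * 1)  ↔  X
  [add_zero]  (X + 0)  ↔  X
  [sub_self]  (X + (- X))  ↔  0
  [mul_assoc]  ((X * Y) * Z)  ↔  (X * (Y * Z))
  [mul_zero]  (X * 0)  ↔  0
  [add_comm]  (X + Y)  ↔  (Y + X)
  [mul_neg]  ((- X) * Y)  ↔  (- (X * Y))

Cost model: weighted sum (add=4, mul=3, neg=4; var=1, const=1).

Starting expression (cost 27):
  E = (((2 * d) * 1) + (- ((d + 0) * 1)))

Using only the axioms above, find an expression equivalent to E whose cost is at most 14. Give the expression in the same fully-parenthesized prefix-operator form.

1. [mul_one →] ((2 * d) * 1)  →  (2 * d);  E = ((2 * d) + (- ((d + 0) * 1)))
2. [add_zero →] (d + 0)  →  d;  E = ((2 * d) + (- (d * 1)))
3. [mul_one →] (d * 1)  →  d;  cost 14 ≤ 14, done

((2 * d) + (- d))   [cost 14]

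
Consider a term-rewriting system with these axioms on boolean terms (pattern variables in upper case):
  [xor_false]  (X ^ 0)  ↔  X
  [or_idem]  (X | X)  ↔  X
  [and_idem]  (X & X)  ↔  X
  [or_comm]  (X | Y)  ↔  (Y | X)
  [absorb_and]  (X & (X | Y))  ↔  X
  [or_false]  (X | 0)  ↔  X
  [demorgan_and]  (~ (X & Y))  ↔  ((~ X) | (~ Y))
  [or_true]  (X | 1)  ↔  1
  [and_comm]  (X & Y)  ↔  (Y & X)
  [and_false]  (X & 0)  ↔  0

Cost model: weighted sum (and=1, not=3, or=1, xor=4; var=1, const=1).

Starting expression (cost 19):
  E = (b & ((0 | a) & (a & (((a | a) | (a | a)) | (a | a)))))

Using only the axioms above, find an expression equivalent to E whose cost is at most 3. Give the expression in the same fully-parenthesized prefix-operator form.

(1) ((a | a) | (a | a))  =[or_idem →]=  (a | a)    ⊢ (b & ((0 | a) & (a & ((a | a) | (a | a)))))
(2) ((a | a) | (a | a))  =[or_idem →]=  (a | a)    ⊢ (b & ((0 | a) & (a & (a | a))))
(3) (a & (a | a))  =[absorb_and →]=  a    ⊢ (b & ((0 | a) & a))
(4) ((0 | a) & a)  =[and_comm →]=  (a & (0 | a))    ⊢ (b & (a & (0 | a)))
(5) (0 | a)  =[or_comm →]=  (a | 0)    ⊢ (b & (a & (a | 0)))
(6) (a & (a | 0))  =[absorb_and →]=  a    ⊢ cost 3, within 3

(b & a)   [cost 3]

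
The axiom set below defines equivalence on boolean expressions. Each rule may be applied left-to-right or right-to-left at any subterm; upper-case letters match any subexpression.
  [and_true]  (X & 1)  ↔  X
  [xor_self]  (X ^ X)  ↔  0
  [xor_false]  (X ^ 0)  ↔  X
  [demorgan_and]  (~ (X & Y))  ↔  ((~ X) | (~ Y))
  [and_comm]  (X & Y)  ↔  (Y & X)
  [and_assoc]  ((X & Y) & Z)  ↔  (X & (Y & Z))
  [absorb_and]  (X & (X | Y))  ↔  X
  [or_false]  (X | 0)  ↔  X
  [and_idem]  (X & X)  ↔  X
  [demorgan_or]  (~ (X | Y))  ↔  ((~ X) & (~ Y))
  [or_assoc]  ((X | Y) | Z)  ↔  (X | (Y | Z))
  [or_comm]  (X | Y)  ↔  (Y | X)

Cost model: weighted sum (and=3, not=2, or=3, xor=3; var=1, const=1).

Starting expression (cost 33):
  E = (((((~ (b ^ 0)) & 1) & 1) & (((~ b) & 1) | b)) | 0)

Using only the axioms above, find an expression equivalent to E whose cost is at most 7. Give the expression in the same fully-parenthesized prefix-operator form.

((~ b) & 1)   [cost 7]

(1) (b ^ 0)  =[xor_false →]=  b    ⊢ (((((~ b) & 1) & 1) & (((~ b) & 1) | b)) | 0)
(2) (((~ b) & 1) & 1)  =[and_true →]=  ((~ b) & 1)    ⊢ ((((~ b) & 1) & (((~ b) & 1) | b)) | 0)
(3) ((((~ b) & 1) & (((~ b) & 1) | b)) | 0)  =[or_false →]=  (((~ b) & 1) & (((~ b) & 1) | b))
(4) (((~ b) & 1) & (((~ b) & 1) | b))  =[absorb_and →]=  ((~ b) & 1)    ⊢ cost 7, within 7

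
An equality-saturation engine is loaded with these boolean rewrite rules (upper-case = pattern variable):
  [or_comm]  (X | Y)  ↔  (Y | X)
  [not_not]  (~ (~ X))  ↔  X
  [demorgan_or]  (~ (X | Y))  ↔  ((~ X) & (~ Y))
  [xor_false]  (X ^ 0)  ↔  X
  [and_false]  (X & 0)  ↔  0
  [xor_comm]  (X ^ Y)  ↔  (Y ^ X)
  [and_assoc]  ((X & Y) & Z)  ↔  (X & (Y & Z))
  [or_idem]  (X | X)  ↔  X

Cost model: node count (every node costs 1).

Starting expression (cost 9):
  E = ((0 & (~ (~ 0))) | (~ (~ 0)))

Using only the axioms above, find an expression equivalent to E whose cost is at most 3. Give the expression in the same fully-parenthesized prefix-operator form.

step 1: not_not (→) rewrites (~ (~ 0)) into 0, now ((0 & 0) | (~ (~ 0)))
step 2: not_not (→) rewrites (~ (~ 0)) into 0, now ((0 & 0) | 0)
step 3: or_comm (→) rewrites ((0 & 0) | 0) into (0 | (0 & 0))
step 4: and_false (→) rewrites (0 & 0) into 0, reaching cost 3 (bound 3)

(0 | 0)   [cost 3]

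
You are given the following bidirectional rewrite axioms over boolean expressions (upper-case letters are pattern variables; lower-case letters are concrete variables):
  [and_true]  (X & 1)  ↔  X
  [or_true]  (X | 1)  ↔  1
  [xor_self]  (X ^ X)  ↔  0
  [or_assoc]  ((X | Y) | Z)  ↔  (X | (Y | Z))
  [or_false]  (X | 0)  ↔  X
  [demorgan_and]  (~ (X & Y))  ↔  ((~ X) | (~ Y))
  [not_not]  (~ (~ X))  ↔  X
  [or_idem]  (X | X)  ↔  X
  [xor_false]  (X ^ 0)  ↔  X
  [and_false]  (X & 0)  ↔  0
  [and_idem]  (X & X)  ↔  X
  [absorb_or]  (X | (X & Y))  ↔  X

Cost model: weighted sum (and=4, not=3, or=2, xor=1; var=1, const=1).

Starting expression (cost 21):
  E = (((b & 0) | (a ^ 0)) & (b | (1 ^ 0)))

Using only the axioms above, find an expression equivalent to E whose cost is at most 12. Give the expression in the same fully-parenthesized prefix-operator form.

(1) (1 ^ 0)  =[xor_false →]=  1    ⊢ (((b & 0) | (a ^ 0)) & (b | 1))
(2) (a ^ 0)  =[xor_false →]=  a    ⊢ (((b & 0) | a) & (b | 1))
(3) (b & 0)  =[and_false →]=  0    ⊢ cost 12, within 12

((0 | a) & (b | 1))   [cost 12]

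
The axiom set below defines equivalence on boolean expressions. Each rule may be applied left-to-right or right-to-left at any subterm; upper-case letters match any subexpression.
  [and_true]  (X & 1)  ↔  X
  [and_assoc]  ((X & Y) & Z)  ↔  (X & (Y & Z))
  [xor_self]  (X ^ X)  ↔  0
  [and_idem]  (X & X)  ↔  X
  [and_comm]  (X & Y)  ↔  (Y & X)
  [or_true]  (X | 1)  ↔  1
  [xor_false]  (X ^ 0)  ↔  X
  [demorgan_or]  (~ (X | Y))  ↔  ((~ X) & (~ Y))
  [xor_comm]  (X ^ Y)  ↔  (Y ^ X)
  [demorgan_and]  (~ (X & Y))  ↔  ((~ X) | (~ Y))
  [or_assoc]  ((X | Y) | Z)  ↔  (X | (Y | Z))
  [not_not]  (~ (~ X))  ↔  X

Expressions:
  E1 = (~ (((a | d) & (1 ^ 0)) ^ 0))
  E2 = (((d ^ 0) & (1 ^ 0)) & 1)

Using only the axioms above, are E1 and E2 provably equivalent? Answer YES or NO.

Every axiom is a valid identity, so a rewrite proof would force E1 and E2 to agree under every assignment.
At a=0, d=0: E1 = 1 but E2 = 0; they differ, so no derivation exists.

NO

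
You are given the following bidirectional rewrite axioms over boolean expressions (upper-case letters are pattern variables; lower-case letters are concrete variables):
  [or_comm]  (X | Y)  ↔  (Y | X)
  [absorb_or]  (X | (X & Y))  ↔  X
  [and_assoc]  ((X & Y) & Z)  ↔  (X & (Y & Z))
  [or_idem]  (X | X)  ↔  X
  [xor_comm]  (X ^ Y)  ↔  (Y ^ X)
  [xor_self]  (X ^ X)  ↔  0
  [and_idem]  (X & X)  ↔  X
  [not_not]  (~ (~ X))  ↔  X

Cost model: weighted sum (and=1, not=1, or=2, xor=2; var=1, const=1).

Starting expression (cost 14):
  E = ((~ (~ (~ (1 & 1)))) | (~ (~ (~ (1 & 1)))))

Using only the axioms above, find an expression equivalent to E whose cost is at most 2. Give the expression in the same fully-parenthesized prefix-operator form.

1. [or_idem →] ((~ (~ (~ (1 & 1)))) | (~ (~ (~ (1 & 1)))))  →  (~ (~ (~ (1 & 1))))
2. [and_idem →] (1 & 1)  →  1;  E = (~ (~ (~ 1)))
3. [not_not →] (~ (~ 1))  →  1;  cost 2 ≤ 2, done

(~ 1)   [cost 2]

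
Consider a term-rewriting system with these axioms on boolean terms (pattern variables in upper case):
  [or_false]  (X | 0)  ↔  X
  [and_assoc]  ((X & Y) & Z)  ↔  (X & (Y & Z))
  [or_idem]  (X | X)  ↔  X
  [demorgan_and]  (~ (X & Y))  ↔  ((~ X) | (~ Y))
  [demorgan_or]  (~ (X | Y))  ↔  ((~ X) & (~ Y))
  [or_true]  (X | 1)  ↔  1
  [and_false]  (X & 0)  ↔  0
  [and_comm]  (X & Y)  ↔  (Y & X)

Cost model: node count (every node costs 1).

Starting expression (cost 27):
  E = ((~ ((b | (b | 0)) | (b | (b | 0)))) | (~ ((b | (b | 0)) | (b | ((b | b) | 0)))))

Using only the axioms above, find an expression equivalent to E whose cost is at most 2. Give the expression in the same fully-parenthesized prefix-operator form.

(~ b)   [cost 2]

1. [or_idem →] (b | b)  →  b;  E = ((~ ((b | (b | 0)) | (b | (b | 0)))) | (~ ((b | (b | 0)) | (b | (b | 0)))))
2. [or_idem →] ((~ ((b | (b | 0)) | (b | (b | 0)))) | (~ ((b | (b | 0)) | (b | (b | 0)))))  →  (~ ((b | (b | 0)) | (b | (b | 0))))
3. [or_idem →] ((b | (b | 0)) | (b | (b | 0)))  →  (b | (b | 0));  E = (~ (b | (b | 0)))
4. [or_false →] (b | 0)  →  b;  E = (~ (b | b))
5. [or_idem →] (b | b)  →  b;  cost 2 ≤ 2, done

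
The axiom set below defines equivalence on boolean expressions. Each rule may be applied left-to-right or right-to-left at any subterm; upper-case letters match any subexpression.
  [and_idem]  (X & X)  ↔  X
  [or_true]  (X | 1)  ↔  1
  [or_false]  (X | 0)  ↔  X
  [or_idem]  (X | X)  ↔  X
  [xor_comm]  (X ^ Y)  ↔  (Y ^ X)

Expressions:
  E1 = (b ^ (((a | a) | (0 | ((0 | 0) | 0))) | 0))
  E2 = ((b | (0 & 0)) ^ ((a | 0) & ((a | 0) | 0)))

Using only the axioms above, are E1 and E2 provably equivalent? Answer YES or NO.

YES

step 1: or_false (→) rewrites (0 | 0) into 0, now (b ^ (((a | a) | (0 | (0 | 0))) | 0))
step 2: or_idem (→) rewrites (0 | 0) into 0, now (b ^ (((a | a) | (0 | 0)) | 0))
step 3: or_false (→) rewrites (0 | 0) into 0, now (b ^ (((a | a) | 0) | 0))
step 4: or_false (→) rewrites ((a | a) | 0) into (a | a), now (b ^ ((a | a) | 0))
step 5: or_idem (→) rewrites (a | a) into a, now (b ^ (a | 0))
step 6: or_false (→) rewrites (a | 0) into a, now (b ^ a)
step 7: or_false (←) rewrites b into (b | 0), now ((b | 0) ^ a)
step 8: or_false (←) rewrites a into (a | 0), now ((b | 0) ^ (a | 0))
step 9: and_idem (←) rewrites (a | 0) into ((a | 0) & (a | 0)), now ((b | 0) ^ ((a | 0) & (a | 0)))
step 10: and_idem (←) rewrites 0 into (0 & 0), now ((b | (0 & 0)) ^ ((a | 0) & (a | 0)))
step 11: or_false (←) rewrites (a | 0) into ((a | 0) | 0), which is E2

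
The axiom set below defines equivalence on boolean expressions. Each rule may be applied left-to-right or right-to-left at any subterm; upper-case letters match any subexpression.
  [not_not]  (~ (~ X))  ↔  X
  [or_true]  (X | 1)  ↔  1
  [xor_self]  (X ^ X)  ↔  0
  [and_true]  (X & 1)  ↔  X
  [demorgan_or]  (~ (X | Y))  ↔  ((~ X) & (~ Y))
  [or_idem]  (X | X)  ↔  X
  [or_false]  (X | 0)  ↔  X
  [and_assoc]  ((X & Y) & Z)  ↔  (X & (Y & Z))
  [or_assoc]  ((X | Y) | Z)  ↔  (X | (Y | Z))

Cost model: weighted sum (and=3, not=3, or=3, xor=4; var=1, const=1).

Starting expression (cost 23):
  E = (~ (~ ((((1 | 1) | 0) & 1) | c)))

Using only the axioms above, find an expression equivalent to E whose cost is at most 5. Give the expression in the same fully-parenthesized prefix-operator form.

1. [or_false →] ((1 | 1) | 0)  →  (1 | 1);  E = (~ (~ (((1 | 1) & 1) | c)))
2. [or_true →] (1 | 1)  →  1;  E = (~ (~ ((1 & 1) | c)))
3. [and_true →] (1 & 1)  →  1;  E = (~ (~ (1 | c)))
4. [not_not →] (~ (~ (1 | c)))  →  (1 | c);  cost 5 ≤ 5, done

(1 | c)   [cost 5]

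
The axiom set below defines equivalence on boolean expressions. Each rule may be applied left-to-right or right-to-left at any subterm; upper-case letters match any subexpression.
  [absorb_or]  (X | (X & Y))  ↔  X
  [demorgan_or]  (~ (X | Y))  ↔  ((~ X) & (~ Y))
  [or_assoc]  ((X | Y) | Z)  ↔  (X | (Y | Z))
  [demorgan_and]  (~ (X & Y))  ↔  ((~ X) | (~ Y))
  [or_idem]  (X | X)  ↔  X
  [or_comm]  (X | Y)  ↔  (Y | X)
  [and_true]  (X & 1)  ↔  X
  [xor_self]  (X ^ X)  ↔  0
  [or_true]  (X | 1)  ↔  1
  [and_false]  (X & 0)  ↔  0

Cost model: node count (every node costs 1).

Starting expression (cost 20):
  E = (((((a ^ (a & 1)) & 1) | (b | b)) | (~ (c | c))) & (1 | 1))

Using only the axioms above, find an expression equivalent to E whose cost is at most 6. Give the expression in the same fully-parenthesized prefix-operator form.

(1) (a & 1)  =[and_true →]=  a    ⊢ (((((a ^ a) & 1) | (b | b)) | (~ (c | c))) & (1 | 1))
(2) (b | b)  =[or_idem →]=  b    ⊢ (((((a ^ a) & 1) | b) | (~ (c | c))) & (1 | 1))
(3) (1 | 1)  =[or_idem →]=  1    ⊢ (((((a ^ a) & 1) | b) | (~ (c | c))) & 1)
(4) (c | c)  =[or_idem →]=  c    ⊢ (((((a ^ a) & 1) | b) | (~ c)) & 1)
(5) (a ^ a)  =[xor_self →]=  0    ⊢ ((((0 & 1) | b) | (~ c)) & 1)
(6) ((((0 & 1) | b) | (~ c)) & 1)  =[and_true →]=  (((0 & 1) | b) | (~ c))
(7) (0 & 1)  =[and_true →]=  0    ⊢ cost 6, within 6

((0 | b) | (~ c))   [cost 6]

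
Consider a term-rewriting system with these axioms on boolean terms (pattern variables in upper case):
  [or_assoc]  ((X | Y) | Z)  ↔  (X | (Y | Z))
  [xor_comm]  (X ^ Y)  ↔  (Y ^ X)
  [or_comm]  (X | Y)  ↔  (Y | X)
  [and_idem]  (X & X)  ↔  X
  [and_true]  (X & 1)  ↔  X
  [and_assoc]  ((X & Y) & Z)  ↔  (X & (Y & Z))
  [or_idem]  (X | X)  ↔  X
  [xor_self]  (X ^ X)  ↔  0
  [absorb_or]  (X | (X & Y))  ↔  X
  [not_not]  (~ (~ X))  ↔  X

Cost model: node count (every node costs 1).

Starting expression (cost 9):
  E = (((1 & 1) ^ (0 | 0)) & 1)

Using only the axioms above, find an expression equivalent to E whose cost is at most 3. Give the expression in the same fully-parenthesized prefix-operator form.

(1 ^ 0)   [cost 3]

step 1: and_true (→) rewrites (((1 & 1) ^ (0 | 0)) & 1) into ((1 & 1) ^ (0 | 0))
step 2: or_idem (→) rewrites (0 | 0) into 0, now ((1 & 1) ^ 0)
step 3: and_true (→) rewrites (1 & 1) into 1, reaching cost 3 (bound 3)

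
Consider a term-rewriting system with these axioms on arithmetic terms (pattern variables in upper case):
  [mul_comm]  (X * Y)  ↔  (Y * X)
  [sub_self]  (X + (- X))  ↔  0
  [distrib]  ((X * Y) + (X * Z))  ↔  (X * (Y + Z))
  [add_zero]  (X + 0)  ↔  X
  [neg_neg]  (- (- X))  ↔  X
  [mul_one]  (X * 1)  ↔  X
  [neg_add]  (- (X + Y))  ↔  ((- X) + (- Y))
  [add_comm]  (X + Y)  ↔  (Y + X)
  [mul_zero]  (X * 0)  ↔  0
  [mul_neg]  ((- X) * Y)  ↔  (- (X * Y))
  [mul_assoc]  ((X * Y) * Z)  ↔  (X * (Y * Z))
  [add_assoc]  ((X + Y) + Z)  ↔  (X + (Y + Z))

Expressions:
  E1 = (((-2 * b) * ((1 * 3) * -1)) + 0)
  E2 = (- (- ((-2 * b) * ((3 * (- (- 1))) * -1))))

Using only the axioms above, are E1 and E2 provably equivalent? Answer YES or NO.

YES

(1) (((-2 * b) * ((1 * 3) * -1)) + 0)  =[add_zero →]=  ((-2 * b) * ((1 * 3) * -1))
(2) (1 * 3)  =[mul_comm →]=  (3 * 1)    ⊢ ((-2 * b) * ((3 * 1) * -1))
(3) (3 * 1)  =[mul_one →]=  3    ⊢ ((-2 * b) * (3 * -1))
(4) ((-2 * b) * (3 * -1))  =[neg_neg ←]=  (- (- ((-2 * b) * (3 * -1))))
(5) 3  =[mul_one ←]=  (3 * 1)    ⊢ (- (- ((-2 * b) * ((3 * 1) * -1))))
(6) 1  =[neg_neg ←]=  (- (- 1))    ⊢ E2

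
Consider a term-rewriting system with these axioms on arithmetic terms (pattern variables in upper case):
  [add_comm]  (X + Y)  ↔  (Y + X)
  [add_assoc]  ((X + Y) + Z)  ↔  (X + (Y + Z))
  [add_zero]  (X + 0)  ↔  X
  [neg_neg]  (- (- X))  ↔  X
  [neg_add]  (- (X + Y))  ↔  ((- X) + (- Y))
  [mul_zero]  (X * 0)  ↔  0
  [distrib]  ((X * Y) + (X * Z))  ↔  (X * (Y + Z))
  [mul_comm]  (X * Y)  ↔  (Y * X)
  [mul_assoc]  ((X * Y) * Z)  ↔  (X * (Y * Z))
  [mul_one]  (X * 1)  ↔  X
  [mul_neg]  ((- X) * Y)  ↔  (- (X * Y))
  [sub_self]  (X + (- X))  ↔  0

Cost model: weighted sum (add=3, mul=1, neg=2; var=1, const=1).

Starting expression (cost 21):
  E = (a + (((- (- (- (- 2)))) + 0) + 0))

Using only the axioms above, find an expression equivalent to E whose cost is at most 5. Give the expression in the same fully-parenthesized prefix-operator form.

step 1: neg_neg (→) rewrites (- (- (- (- 2)))) into (- (- 2)), now (a + (((- (- 2)) + 0) + 0))
step 2: neg_neg (→) rewrites (- (- 2)) into 2, now (a + ((2 + 0) + 0))
step 3: add_zero (→) rewrites (2 + 0) into 2, now (a + (2 + 0))
step 4: add_zero (→) rewrites (2 + 0) into 2, reaching cost 5 (bound 5)

(a + 2)   [cost 5]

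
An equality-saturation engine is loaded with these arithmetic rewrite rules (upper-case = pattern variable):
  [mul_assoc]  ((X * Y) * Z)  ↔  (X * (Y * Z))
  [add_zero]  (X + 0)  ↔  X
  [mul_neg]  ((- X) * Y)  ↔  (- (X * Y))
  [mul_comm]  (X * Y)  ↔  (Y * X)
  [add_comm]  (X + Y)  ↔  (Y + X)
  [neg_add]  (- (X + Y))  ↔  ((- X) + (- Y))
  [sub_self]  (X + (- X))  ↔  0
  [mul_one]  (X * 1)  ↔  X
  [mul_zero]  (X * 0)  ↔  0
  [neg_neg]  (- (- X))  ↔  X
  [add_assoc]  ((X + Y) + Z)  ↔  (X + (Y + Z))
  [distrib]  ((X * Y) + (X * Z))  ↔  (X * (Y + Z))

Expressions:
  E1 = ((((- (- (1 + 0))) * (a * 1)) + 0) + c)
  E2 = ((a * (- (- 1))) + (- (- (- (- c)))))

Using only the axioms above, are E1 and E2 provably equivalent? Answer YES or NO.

step 1: neg_neg (→) rewrites (- (- (1 + 0))) into (1 + 0), now ((((1 + 0) * (a * 1)) + 0) + c)
step 2: mul_one (→) rewrites (a * 1) into a, now ((((1 + 0) * a) + 0) + c)
step 3: add_zero (→) rewrites (1 + 0) into 1, now (((1 * a) + 0) + c)
step 4: add_zero (→) rewrites ((1 * a) + 0) into (1 * a), now ((1 * a) + c)
step 5: mul_comm (→) rewrites (1 * a) into (a * 1), now ((a * 1) + c)
step 6: neg_neg (←) rewrites 1 into (- (- 1)), now ((a * (- (- 1))) + c)
step 7: neg_neg (←) rewrites c into (- (- c)), now ((a * (- (- 1))) + (- (- c)))
step 8: neg_neg (←) rewrites (- c) into (- (- (- c))), which is E2

YES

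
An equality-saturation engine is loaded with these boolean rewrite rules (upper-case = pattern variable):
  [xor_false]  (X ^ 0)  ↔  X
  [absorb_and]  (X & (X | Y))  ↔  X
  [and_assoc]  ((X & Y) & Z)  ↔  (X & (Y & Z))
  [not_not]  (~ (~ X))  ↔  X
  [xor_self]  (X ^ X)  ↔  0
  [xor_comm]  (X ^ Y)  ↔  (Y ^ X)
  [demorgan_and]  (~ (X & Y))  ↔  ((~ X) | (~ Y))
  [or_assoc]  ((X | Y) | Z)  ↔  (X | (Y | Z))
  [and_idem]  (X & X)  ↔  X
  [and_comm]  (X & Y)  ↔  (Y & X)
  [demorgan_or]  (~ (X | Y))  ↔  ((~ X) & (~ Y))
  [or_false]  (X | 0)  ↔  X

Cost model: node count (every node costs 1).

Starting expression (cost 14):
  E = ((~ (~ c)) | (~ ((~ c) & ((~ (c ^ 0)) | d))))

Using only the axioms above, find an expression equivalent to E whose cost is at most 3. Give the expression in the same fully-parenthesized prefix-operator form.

1. [xor_false →] (c ^ 0)  →  c;  E = ((~ (~ c)) | (~ ((~ c) & ((~ c) | d))))
2. [not_not →] (~ (~ c))  →  c;  E = (c | (~ ((~ c) & ((~ c) | d))))
3. [absorb_and →] ((~ c) & ((~ c) | d))  →  (~ c);  E = (c | (~ (~ c)))
4. [not_not →] (~ (~ c))  →  c;  cost 3 ≤ 3, done

(c | c)   [cost 3]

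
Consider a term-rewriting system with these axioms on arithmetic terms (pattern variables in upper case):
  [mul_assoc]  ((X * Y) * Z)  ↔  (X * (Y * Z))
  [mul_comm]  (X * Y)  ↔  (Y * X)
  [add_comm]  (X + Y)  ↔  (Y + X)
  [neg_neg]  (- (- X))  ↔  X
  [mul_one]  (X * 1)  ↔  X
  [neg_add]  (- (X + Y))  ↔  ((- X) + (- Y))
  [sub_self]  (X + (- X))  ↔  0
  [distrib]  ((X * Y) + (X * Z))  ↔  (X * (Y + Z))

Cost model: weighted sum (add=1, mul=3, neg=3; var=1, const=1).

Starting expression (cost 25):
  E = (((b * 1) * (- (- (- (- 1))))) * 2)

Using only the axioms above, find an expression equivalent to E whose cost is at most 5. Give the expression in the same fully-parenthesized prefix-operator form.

(b * 2)   [cost 5]

1. [neg_neg →] (- (- (- (- 1))))  →  (- (- 1));  E = (((b * 1) * (- (- 1))) * 2)
2. [mul_one →] (b * 1)  →  b;  E = ((b * (- (- 1))) * 2)
3. [neg_neg →] (- (- 1))  →  1;  E = ((b * 1) * 2)
4. [mul_one →] (b * 1)  →  b;  cost 5 ≤ 5, done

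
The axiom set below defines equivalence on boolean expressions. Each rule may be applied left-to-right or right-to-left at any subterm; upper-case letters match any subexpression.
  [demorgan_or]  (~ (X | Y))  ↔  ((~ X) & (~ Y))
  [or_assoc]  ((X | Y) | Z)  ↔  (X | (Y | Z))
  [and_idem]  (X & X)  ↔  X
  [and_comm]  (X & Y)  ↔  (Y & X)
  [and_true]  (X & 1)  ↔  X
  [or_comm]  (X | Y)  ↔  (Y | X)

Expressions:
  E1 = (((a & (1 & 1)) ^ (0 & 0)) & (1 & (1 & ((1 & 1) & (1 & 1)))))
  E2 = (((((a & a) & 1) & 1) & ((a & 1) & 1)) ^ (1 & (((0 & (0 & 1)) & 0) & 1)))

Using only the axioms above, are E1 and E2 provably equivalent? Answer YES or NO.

step 1: and_idem (→) rewrites ((1 & 1) & (1 & 1)) into (1 & 1), now (((a & (1 & 1)) ^ (0 & 0)) & (1 & (1 & (1 & 1))))
step 2: and_true (→) rewrites (1 & 1) into 1, now (((a & (1 & 1)) ^ (0 & 0)) & (1 & (1 & 1)))
step 3: and_idem (→) rewrites (1 & 1) into 1, now (((a & (1 & 1)) ^ (0 & 0)) & (1 & 1))
step 4: and_true (→) rewrites (1 & 1) into 1, now (((a & 1) ^ (0 & 0)) & (1 & 1))
step 5: and_idem (→) rewrites (0 & 0) into 0, now (((a & 1) ^ 0) & (1 & 1))
step 6: and_idem (→) rewrites (1 & 1) into 1, now (((a & 1) ^ 0) & 1)
step 7: and_true (→) rewrites (a & 1) into a, now ((a ^ 0) & 1)
step 8: and_true (→) rewrites ((a ^ 0) & 1) into (a ^ 0)
step 9: and_true (←) rewrites 0 into (0 & 1), now (a ^ (0 & 1))
step 10: and_true (←) rewrites a into (a & 1), now ((a & 1) ^ (0 & 1))
step 11: and_idem (←) rewrites 0 into (0 & 0), now ((a & 1) ^ ((0 & 0) & 1))
step 12: and_true (←) rewrites a into (a & 1), now (((a & 1) & 1) ^ ((0 & 0) & 1))
step 13: and_true (←) rewrites ((0 & 0) & 1) into (((0 & 0) & 1) & 1), now (((a & 1) & 1) ^ (((0 & 0) & 1) & 1))
step 14: and_idem (←) rewrites ((a & 1) & 1) into (((a & 1) & 1) & ((a & 1) & 1)), now ((((a & 1) & 1) & ((a & 1) & 1)) ^ (((0 & 0) & 1) & 1))
step 15: and_comm (→) rewrites (((0 & 0) & 1) & 1) into (1 & ((0 & 0) & 1)), now ((((a & 1) & 1) & ((a & 1) & 1)) ^ (1 & ((0 & 0) & 1)))
step 16: and_idem (←) rewrites 0 into (0 & 0), now ((((a & 1) & 1) & ((a & 1) & 1)) ^ (1 & ((0 & (0 & 0)) & 1)))
step 17: and_comm (→) rewrites (0 & (0 & 0)) into ((0 & 0) & 0), now ((((a & 1) & 1) & ((a & 1) & 1)) ^ (1 & (((0 & 0) & 0) & 1)))
step 18: and_idem (←) rewrites a into (a & a), now (((((a & a) & 1) & 1) & ((a & 1) & 1)) ^ (1 & (((0 & 0) & 0) & 1)))
step 19: and_true (←) rewrites 0 into (0 & 1), which is E2

YES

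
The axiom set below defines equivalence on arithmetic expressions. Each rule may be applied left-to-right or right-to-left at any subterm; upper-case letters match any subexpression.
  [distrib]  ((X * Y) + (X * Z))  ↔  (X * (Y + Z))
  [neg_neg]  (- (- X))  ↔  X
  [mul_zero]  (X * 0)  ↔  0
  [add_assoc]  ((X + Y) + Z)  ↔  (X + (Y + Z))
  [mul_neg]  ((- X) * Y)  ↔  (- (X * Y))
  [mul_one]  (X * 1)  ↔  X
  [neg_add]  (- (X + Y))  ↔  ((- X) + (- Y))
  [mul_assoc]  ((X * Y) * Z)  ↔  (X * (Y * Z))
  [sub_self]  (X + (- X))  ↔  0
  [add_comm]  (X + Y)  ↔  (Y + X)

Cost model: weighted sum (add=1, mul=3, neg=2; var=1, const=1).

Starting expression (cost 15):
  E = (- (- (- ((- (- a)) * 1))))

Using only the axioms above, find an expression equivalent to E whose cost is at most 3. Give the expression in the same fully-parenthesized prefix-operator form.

1. [neg_neg →] (- (- (- ((- (- a)) * 1))))  →  (- ((- (- a)) * 1))
2. [mul_one →] ((- (- a)) * 1)  →  (- (- a));  E = (- (- (- a)))
3. [neg_neg →] (- (- a))  →  a;  cost 3 ≤ 3, done

(- a)   [cost 3]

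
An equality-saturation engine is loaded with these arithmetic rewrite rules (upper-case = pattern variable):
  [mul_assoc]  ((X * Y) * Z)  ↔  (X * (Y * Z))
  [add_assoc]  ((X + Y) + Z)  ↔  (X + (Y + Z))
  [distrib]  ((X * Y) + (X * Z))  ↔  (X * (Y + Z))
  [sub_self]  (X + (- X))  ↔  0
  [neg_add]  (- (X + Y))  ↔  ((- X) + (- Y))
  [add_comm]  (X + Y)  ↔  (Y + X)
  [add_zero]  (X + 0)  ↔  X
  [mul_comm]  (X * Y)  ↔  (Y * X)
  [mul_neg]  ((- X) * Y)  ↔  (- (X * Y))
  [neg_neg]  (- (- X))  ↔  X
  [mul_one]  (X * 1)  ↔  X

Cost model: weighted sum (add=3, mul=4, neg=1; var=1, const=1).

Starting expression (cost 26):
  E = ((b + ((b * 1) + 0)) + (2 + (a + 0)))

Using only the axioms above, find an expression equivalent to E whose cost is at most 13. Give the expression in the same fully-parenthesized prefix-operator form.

((b + b) + (2 + a))   [cost 13]

step 1: add_zero (→) rewrites (a + 0) into a, now ((b + ((b * 1) + 0)) + (2 + a))
step 2: add_zero (→) rewrites ((b * 1) + 0) into (b * 1), now ((b + (b * 1)) + (2 + a))
step 3: mul_one (→) rewrites (b * 1) into b, reaching cost 13 (bound 13)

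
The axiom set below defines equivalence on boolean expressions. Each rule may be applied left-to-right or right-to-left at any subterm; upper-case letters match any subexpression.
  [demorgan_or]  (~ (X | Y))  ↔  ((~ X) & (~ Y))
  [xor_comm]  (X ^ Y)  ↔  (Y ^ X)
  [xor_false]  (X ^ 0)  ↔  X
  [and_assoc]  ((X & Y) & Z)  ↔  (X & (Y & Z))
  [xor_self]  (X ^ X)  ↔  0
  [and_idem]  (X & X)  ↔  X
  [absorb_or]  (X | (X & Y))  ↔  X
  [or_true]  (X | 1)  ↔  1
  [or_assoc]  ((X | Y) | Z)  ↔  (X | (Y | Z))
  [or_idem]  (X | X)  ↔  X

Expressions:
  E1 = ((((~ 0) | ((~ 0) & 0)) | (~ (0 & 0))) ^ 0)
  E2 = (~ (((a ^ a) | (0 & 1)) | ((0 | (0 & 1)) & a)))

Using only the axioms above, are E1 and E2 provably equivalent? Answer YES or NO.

YES

(1) ((~ 0) | ((~ 0) & 0))  =[absorb_or →]=  (~ 0)    ⊢ (((~ 0) | (~ (0 & 0))) ^ 0)
(2) (0 & 0)  =[and_idem →]=  0    ⊢ (((~ 0) | (~ 0)) ^ 0)
(3) (((~ 0) | (~ 0)) ^ 0)  =[xor_false →]=  ((~ 0) | (~ 0))
(4) ((~ 0) | (~ 0))  =[or_idem →]=  (~ 0)
(5) 0  =[absorb_or ←]=  (0 | (0 & 1))    ⊢ (~ (0 | (0 & 1)))
(6) (0 | (0 & 1))  =[absorb_or ←]=  ((0 | (0 & 1)) | ((0 | (0 & 1)) & a))    ⊢ (~ ((0 | (0 & 1)) | ((0 | (0 & 1)) & a)))
(7) 0  =[xor_self ←]=  (a ^ a)    ⊢ E2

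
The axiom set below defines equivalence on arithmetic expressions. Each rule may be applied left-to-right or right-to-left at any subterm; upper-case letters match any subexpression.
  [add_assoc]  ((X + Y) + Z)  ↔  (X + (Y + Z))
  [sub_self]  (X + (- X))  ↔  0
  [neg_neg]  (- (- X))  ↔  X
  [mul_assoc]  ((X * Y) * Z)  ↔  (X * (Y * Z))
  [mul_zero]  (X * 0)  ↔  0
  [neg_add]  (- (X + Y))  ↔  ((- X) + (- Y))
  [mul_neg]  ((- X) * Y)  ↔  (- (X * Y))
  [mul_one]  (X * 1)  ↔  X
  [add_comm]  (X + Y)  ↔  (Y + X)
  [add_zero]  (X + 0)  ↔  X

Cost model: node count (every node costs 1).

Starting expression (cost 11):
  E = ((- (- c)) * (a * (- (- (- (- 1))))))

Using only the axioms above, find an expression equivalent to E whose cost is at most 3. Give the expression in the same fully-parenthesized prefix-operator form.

(c * a)   [cost 3]

step 1: neg_neg (→) rewrites (- (- (- 1))) into (- 1), now ((- (- c)) * (a * (- (- 1))))
step 2: neg_neg (→) rewrites (- (- 1)) into 1, now ((- (- c)) * (a * 1))
step 3: neg_neg (→) rewrites (- (- c)) into c, now (c * (a * 1))
step 4: mul_one (→) rewrites (a * 1) into a, reaching cost 3 (bound 3)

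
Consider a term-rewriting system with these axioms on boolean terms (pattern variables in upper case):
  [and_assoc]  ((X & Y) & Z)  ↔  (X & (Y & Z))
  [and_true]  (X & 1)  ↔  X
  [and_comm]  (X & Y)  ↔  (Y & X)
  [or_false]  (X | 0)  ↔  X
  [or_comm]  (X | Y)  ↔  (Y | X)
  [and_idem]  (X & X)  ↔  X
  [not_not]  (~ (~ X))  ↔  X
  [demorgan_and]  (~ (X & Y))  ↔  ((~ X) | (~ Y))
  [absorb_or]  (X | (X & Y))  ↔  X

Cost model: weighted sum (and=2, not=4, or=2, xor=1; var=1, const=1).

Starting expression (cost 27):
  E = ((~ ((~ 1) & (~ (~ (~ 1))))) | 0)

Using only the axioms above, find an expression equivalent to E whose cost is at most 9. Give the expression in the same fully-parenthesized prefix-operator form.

(~ (~ 1))   [cost 9]

step 1: not_not (→) rewrites (~ (~ 1)) into 1, now ((~ ((~ 1) & (~ 1))) | 0)
step 2: and_idem (→) rewrites ((~ 1) & (~ 1)) into (~ 1), now ((~ (~ 1)) | 0)
step 3: or_false (→) rewrites ((~ (~ 1)) | 0) into (~ (~ 1)), reaching cost 9 (bound 9)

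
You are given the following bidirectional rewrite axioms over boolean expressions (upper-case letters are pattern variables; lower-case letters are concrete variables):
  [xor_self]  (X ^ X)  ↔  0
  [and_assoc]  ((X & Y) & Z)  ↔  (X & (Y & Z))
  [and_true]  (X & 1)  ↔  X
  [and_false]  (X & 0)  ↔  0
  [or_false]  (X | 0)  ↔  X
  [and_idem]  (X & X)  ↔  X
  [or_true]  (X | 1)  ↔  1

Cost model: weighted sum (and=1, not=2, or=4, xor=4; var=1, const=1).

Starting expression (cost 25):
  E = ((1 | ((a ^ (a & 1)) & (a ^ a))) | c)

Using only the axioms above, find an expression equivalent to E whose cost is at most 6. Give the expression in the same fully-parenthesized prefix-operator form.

(1 | c)   [cost 6]

step 1: and_true (→) rewrites (a & 1) into a, now ((1 | ((a ^ a) & (a ^ a))) | c)
step 2: and_idem (→) rewrites ((a ^ a) & (a ^ a)) into (a ^ a), now ((1 | (a ^ a)) | c)
step 3: xor_self (→) rewrites (a ^ a) into 0, now ((1 | 0) | c)
step 4: or_false (→) rewrites (1 | 0) into 1, reaching cost 6 (bound 6)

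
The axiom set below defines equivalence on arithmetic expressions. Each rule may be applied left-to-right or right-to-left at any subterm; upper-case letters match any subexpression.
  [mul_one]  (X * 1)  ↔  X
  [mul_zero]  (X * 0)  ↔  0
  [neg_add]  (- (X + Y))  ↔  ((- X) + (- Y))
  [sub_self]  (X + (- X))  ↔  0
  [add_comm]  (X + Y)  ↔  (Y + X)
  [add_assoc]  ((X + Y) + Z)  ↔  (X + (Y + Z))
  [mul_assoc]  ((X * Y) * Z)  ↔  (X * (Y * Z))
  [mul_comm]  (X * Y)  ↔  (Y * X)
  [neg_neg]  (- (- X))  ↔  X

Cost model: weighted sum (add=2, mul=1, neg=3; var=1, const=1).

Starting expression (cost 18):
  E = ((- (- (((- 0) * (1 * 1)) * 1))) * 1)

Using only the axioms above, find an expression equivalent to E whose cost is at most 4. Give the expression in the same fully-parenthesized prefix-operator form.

(- 0)   [cost 4]

1. [mul_one →] ((- (- (((- 0) * (1 * 1)) * 1))) * 1)  →  (- (- (((- 0) * (1 * 1)) * 1)))
2. [mul_one →] (1 * 1)  →  1;  E = (- (- (((- 0) * 1) * 1)))
3. [mul_one →] ((- 0) * 1)  →  (- 0);  E = (- (- ((- 0) * 1)))
4. [mul_one →] ((- 0) * 1)  →  (- 0);  E = (- (- (- 0)))
5. [neg_neg →] (- (- 0))  →  0;  cost 4 ≤ 4, done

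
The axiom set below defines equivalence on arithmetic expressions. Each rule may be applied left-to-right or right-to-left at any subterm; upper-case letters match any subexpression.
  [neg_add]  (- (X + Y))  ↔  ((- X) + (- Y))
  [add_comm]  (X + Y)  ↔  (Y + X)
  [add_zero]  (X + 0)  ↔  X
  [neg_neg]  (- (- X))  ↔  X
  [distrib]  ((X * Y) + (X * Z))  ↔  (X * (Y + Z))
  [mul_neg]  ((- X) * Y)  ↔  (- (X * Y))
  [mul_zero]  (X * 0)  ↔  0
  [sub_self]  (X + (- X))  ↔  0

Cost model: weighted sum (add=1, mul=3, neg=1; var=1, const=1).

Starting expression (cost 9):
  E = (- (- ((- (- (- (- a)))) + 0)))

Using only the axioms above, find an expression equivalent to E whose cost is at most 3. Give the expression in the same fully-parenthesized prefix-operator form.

(- (- a))   [cost 3]

(1) ((- (- (- (- a)))) + 0)  =[add_zero →]=  (- (- (- (- a))))    ⊢ (- (- (- (- (- (- a))))))
(2) (- (- (- (- a))))  =[neg_neg →]=  (- (- a))    ⊢ (- (- (- (- a))))
(3) (- (- (- a)))  =[neg_neg →]=  (- a)    ⊢ cost 3, within 3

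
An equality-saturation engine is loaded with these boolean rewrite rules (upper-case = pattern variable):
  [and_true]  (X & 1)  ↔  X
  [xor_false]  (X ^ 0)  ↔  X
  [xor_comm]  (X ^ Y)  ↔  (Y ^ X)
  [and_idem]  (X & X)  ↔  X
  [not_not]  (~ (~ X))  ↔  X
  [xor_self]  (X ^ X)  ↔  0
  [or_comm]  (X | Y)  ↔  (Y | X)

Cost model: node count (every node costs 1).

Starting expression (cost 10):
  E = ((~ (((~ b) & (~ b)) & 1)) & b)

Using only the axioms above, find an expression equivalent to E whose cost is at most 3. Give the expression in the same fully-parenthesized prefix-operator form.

(b & b)   [cost 3]

1. [and_idem →] ((~ b) & (~ b))  →  (~ b);  E = ((~ ((~ b) & 1)) & b)
2. [and_true →] ((~ b) & 1)  →  (~ b);  E = ((~ (~ b)) & b)
3. [not_not →] (~ (~ b))  →  b;  cost 3 ≤ 3, done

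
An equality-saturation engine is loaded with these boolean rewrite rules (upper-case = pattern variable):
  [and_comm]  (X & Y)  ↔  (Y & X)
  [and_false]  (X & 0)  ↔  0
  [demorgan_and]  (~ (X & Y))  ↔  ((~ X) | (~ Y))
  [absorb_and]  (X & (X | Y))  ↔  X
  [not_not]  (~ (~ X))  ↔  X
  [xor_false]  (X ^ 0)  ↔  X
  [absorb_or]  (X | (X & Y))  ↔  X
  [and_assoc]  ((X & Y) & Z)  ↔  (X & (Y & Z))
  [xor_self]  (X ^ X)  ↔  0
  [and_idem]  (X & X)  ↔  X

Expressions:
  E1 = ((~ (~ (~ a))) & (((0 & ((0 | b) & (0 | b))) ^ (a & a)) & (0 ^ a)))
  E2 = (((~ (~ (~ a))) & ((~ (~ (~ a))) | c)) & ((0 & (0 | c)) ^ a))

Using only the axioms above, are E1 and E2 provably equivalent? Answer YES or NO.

step 1: and_idem (→) rewrites ((0 | b) & (0 | b)) into (0 | b), now ((~ (~ (~ a))) & (((0 & (0 | b)) ^ (a & a)) & (0 ^ a)))
step 2: absorb_and (→) rewrites (0 & (0 | b)) into 0, now ((~ (~ (~ a))) & ((0 ^ (a & a)) & (0 ^ a)))
step 3: not_not (→) rewrites (~ (~ a)) into a, now ((~ a) & ((0 ^ (a & a)) & (0 ^ a)))
step 4: and_idem (→) rewrites (a & a) into a, now ((~ a) & ((0 ^ a) & (0 ^ a)))
step 5: and_idem (→) rewrites ((0 ^ a) & (0 ^ a)) into (0 ^ a), now ((~ a) & (0 ^ a))
step 6: absorb_and (←) rewrites 0 into (0 & (0 | c)), now ((~ a) & ((0 & (0 | c)) ^ a))
step 7: not_not (←) rewrites a into (~ (~ a)), now ((~ (~ (~ a))) & ((0 & (0 | c)) ^ a))
step 8: absorb_and (←) rewrites (~ (~ (~ a))) into ((~ (~ (~ a))) & ((~ (~ (~ a))) | c)), which is E2

YES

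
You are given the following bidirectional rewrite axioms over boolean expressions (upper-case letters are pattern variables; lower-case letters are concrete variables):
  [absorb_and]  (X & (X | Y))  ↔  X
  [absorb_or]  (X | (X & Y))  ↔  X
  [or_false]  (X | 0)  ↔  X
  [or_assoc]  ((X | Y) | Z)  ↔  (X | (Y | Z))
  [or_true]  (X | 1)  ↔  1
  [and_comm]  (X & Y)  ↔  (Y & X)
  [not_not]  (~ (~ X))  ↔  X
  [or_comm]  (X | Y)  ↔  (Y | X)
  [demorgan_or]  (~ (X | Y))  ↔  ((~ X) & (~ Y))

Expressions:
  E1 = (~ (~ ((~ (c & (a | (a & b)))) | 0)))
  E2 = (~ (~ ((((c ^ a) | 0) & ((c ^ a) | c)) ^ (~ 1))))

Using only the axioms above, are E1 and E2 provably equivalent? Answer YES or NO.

Every axiom is a valid identity, so a rewrite proof would force E1 and E2 to agree under every assignment.
At a=0, b=0, c=0: E1 = 1 but E2 = 0; they differ, so no derivation exists.

NO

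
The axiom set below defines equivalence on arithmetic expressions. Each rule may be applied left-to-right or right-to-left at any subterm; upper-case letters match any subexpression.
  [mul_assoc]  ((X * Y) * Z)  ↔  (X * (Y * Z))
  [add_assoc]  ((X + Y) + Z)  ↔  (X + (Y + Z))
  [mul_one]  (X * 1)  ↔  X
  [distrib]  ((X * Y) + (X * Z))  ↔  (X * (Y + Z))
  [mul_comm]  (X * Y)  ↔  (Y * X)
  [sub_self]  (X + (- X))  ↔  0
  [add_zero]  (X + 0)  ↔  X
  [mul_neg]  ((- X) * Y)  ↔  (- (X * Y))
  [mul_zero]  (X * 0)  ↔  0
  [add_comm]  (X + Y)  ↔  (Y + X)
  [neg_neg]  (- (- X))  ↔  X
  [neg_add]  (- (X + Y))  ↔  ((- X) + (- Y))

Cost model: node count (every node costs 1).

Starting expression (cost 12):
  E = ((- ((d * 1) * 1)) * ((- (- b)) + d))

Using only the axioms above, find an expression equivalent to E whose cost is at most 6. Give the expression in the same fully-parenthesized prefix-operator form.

((- d) * (b + d))   [cost 6]

1. [mul_one →] ((d * 1) * 1)  →  (d * 1);  E = ((- (d * 1)) * ((- (- b)) + d))
2. [mul_one →] (d * 1)  →  d;  E = ((- d) * ((- (- b)) + d))
3. [neg_neg →] (- (- b))  →  b;  cost 6 ≤ 6, done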